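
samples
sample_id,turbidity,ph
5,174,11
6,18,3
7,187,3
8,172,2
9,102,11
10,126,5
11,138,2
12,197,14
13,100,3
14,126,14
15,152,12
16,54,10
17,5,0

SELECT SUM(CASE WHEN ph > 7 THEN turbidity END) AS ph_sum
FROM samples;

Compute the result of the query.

sample_id=5: ✓ → 174
sample_id=6: ✗
sample_id=7: ✗
sample_id=8: ✗
sample_id=9: ✓ → 102
sample_id=10: ✗
sample_id=11: ✗
sample_id=12: ✓ → 197
sample_id=13: ✗
sample_id=14: ✓ → 126
sample_id=15: ✓ → 152
sample_id=16: ✓ → 54
sample_id=17: ✗
ph_sum = 174 + 102 + 197 + 126 + 152 + 54 = 805

805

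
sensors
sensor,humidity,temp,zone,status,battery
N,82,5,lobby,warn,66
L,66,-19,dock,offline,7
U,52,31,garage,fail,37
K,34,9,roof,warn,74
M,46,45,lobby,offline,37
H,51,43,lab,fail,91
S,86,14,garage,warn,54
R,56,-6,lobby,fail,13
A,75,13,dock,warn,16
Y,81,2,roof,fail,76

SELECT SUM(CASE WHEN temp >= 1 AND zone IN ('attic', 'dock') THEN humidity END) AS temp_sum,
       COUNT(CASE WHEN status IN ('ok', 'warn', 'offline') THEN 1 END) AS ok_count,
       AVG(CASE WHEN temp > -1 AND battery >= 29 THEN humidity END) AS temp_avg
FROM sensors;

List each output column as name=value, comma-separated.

[temp_sum: temp >= 1 AND zone IN ('attic', 'dock')]
sensor=N: ✗
sensor=L: ✗
sensor=U: ✗
sensor=K: ✗
sensor=M: ✗
sensor=H: ✗
sensor=S: ✗
sensor=R: ✗
sensor=A: ✓ → 75
sensor=Y: ✗
temp_sum = 75
—
[ok_count: status IN ('ok', 'warn', 'offline')]
sensor=N: ✓ → 1
sensor=L: ✓ → 1
sensor=U: ✗
sensor=K: ✓ → 1
sensor=M: ✓ → 1
sensor=H: ✗
sensor=S: ✓ → 1
sensor=R: ✗
sensor=A: ✓ → 1
sensor=Y: ✗
ok_count = COUNT(1, 1, 1, 1, 1, 1) = 6
—
[temp_avg: temp > -1 AND battery >= 29]
sensor=N: ✓ → 82
sensor=L: ✗
sensor=U: ✓ → 52
sensor=K: ✓ → 34
sensor=M: ✓ → 46
sensor=H: ✓ → 51
sensor=S: ✓ → 86
sensor=R: ✗
sensor=A: ✗
sensor=Y: ✓ → 81
temp_avg = (82 + 52 + 34 + 46 + 51 + 86 + 81) / 7 = 61.7142857143

temp_sum=75, ok_count=6, temp_avg=61.7142857143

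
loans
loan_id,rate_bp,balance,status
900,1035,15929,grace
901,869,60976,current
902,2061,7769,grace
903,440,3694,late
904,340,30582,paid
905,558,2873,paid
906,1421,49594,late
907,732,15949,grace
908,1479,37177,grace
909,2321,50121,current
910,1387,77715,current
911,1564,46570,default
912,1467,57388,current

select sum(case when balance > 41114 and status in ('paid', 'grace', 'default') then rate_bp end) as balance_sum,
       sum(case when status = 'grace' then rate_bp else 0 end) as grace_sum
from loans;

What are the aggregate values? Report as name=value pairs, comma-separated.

[balance_sum: balance > 41114 and status in ('paid', 'grace', 'default')]
loan_id=900: ✗
loan_id=901: ✗
loan_id=902: ✗
loan_id=903: ✗
loan_id=904: ✗
loan_id=905: ✗
loan_id=906: ✗
loan_id=907: ✗
loan_id=908: ✗
loan_id=909: ✗
loan_id=910: ✗
loan_id=911: ✓ → 1564
loan_id=912: ✗
balance_sum = 1564
—
[grace_sum: status = 'grace']
loan_id=900: ✓ → 1035
loan_id=901: ✗
loan_id=902: ✓ → 2061
loan_id=903: ✗
loan_id=904: ✗
loan_id=905: ✗
loan_id=906: ✗
loan_id=907: ✓ → 732
loan_id=908: ✓ → 1479
loan_id=909: ✗
loan_id=910: ✗
loan_id=911: ✗
loan_id=912: ✗
grace_sum = 1035 + 2061 + 732 + 1479 = 5307

balance_sum=1564, grace_sum=5307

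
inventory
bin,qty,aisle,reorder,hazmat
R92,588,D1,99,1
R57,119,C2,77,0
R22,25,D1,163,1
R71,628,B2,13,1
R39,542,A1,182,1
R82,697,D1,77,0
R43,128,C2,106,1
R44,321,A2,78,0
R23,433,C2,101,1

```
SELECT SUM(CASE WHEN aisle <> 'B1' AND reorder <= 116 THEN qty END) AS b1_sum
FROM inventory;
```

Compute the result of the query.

bin=R92: ✓ → 588
bin=R57: ✓ → 119
bin=R22: ✗
bin=R71: ✓ → 628
bin=R39: ✗
bin=R82: ✓ → 697
bin=R43: ✓ → 128
bin=R44: ✓ → 321
bin=R23: ✓ → 433
b1_sum = 588 + 119 + 628 + 697 + 128 + 321 + 433 = 2914

2914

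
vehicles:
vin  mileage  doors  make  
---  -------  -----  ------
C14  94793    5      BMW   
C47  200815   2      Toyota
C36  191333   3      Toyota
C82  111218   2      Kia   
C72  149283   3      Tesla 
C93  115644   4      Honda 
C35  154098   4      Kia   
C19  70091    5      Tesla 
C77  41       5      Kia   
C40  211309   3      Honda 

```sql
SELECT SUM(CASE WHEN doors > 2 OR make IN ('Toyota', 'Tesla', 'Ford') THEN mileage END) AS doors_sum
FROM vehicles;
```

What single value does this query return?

1187407

vin=C14: ✓ → 94793
vin=C47: ✓ → 200815
vin=C36: ✓ → 191333
vin=C82: ✗
vin=C72: ✓ → 149283
vin=C93: ✓ → 115644
vin=C35: ✓ → 154098
vin=C19: ✓ → 70091
vin=C77: ✓ → 41
vin=C40: ✓ → 211309
doors_sum = 94793 + 200815 + 191333 + 149283 + 115644 + 154098 + 70091 + 41 + 211309 = 1187407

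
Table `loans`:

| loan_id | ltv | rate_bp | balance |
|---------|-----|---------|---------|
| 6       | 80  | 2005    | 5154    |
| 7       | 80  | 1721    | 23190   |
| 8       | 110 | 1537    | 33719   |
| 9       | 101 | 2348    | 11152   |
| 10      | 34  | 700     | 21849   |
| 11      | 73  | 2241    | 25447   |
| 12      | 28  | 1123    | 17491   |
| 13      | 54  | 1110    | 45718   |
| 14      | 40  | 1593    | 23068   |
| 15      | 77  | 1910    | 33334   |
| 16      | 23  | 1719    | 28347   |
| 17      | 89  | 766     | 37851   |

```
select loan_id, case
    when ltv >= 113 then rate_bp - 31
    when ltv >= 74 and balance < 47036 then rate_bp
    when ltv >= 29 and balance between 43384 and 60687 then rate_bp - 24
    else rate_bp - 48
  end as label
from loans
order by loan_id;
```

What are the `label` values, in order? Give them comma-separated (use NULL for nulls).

2005, 1721, 1537, 2348, 652, 2193, 1075, 1086, 1545, 1910, 1671, 766

loan_id=6: ltv >= 74 and balance < 47036 → 2005
loan_id=7: ltv >= 74 and balance < 47036 → 1721
loan_id=8: ltv >= 74 and balance < 47036 → 1537
loan_id=9: ltv >= 74 and balance < 47036 → 2348
loan_id=10: ELSE → 652
loan_id=11: ELSE → 2193
loan_id=12: ELSE → 1075
loan_id=13: ltv >= 29 and balance between 43384 and 60687 → 1086
loan_id=14: ELSE → 1545
loan_id=15: ltv >= 74 and balance < 47036 → 1910
loan_id=16: ELSE → 1671
loan_id=17: ltv >= 74 and balance < 47036 → 766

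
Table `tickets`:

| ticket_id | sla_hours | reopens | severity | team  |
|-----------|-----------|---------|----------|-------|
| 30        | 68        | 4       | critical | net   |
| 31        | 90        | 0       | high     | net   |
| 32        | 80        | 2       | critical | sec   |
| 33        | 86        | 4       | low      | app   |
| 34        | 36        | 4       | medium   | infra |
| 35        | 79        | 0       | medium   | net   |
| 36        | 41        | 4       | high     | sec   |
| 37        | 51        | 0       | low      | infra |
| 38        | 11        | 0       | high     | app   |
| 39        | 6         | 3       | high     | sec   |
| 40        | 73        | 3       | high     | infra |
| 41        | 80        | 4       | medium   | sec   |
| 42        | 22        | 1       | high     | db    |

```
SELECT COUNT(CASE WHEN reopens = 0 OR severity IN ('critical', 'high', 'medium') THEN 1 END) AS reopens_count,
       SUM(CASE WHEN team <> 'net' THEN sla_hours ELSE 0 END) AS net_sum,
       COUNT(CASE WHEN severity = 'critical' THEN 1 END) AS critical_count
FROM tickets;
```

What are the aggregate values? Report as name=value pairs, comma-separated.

reopens_count=12, net_sum=486, critical_count=2

[reopens_count: reopens = 0 OR severity IN ('critical', 'high', 'medium')]
ticket_id=30: ✓ → 1
ticket_id=31: ✓ → 1
ticket_id=32: ✓ → 1
ticket_id=33: ✗
ticket_id=34: ✓ → 1
ticket_id=35: ✓ → 1
ticket_id=36: ✓ → 1
ticket_id=37: ✓ → 1
ticket_id=38: ✓ → 1
ticket_id=39: ✓ → 1
ticket_id=40: ✓ → 1
ticket_id=41: ✓ → 1
ticket_id=42: ✓ → 1
reopens_count = COUNT(1, 1, 1, 1, 1, 1, 1, 1, 1, 1, 1, 1) = 12
—
[net_sum: team <> 'net']
ticket_id=30: ✗
ticket_id=31: ✗
ticket_id=32: ✓ → 80
ticket_id=33: ✓ → 86
ticket_id=34: ✓ → 36
ticket_id=35: ✗
ticket_id=36: ✓ → 41
ticket_id=37: ✓ → 51
ticket_id=38: ✓ → 11
ticket_id=39: ✓ → 6
ticket_id=40: ✓ → 73
ticket_id=41: ✓ → 80
ticket_id=42: ✓ → 22
net_sum = 80 + 86 + 36 + 41 + 51 + 11 + 6 + 73 + 80 + 22 = 486
—
[critical_count: severity = 'critical']
ticket_id=30: ✓ → 1
ticket_id=31: ✗
ticket_id=32: ✓ → 1
ticket_id=33: ✗
ticket_id=34: ✗
ticket_id=35: ✗
ticket_id=36: ✗
ticket_id=37: ✗
ticket_id=38: ✗
ticket_id=39: ✗
ticket_id=40: ✗
ticket_id=41: ✗
ticket_id=42: ✗
critical_count = COUNT(1, 1) = 2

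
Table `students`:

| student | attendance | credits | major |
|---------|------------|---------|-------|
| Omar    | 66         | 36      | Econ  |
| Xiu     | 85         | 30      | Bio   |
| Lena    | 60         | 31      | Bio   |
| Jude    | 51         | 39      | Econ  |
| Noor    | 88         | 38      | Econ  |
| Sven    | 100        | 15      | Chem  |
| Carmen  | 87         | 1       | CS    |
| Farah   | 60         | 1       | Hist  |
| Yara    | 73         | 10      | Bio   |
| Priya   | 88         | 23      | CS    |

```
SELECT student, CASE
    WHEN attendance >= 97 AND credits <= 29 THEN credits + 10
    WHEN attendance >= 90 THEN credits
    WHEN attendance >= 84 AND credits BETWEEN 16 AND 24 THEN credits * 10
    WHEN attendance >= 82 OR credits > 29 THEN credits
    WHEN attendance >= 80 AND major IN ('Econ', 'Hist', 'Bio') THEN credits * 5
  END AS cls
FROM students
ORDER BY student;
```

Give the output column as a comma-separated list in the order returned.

student=Carmen: attendance >= 82 OR credits > 29 → 1
student=Farah: (no match → NULL) → NULL
student=Jude: attendance >= 82 OR credits > 29 → 39
student=Lena: attendance >= 82 OR credits > 29 → 31
student=Noor: attendance >= 82 OR credits > 29 → 38
student=Omar: attendance >= 82 OR credits > 29 → 36
student=Priya: attendance >= 84 AND credits BETWEEN 16 AND 24 → 230
student=Sven: attendance >= 97 AND credits <= 29 → 25
student=Xiu: attendance >= 82 OR credits > 29 → 30
student=Yara: (no match → NULL) → NULL

1, NULL, 39, 31, 38, 36, 230, 25, 30, NULL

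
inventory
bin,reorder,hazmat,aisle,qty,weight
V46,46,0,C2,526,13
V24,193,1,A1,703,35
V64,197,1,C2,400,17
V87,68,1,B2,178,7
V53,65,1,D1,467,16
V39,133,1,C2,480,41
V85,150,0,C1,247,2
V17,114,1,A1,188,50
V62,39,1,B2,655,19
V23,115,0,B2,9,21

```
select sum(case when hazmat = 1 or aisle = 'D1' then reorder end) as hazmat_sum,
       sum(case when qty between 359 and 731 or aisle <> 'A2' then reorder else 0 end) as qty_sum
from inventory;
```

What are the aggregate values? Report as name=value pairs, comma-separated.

[hazmat_sum: hazmat = 1 or aisle = 'D1']
bin=V46: ✗
bin=V24: ✓ → 193
bin=V64: ✓ → 197
bin=V87: ✓ → 68
bin=V53: ✓ → 65
bin=V39: ✓ → 133
bin=V85: ✗
bin=V17: ✓ → 114
bin=V62: ✓ → 39
bin=V23: ✗
hazmat_sum = 193 + 197 + 68 + 65 + 133 + 114 + 39 = 809
—
[qty_sum: qty between 359 and 731 or aisle <> 'A2']
bin=V46: ✓ → 46
bin=V24: ✓ → 193
bin=V64: ✓ → 197
bin=V87: ✓ → 68
bin=V53: ✓ → 65
bin=V39: ✓ → 133
bin=V85: ✓ → 150
bin=V17: ✓ → 114
bin=V62: ✓ → 39
bin=V23: ✓ → 115
qty_sum = 46 + 193 + 197 + 68 + 65 + 133 + 150 + 114 + 39 + 115 = 1120

hazmat_sum=809, qty_sum=1120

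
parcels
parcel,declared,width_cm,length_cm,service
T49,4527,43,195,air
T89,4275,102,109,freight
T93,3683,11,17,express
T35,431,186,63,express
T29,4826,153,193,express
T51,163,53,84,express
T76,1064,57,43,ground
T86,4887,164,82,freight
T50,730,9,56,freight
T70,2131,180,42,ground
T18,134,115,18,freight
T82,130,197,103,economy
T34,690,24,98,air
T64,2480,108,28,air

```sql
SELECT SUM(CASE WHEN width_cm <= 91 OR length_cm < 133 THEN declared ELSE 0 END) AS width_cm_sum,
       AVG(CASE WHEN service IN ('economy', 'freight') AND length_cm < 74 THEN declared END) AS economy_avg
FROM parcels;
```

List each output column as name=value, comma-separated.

[width_cm_sum: width_cm <= 91 OR length_cm < 133]
parcel=T49: ✓ → 4527
parcel=T89: ✓ → 4275
parcel=T93: ✓ → 3683
parcel=T35: ✓ → 431
parcel=T29: ✗
parcel=T51: ✓ → 163
parcel=T76: ✓ → 1064
parcel=T86: ✓ → 4887
parcel=T50: ✓ → 730
parcel=T70: ✓ → 2131
parcel=T18: ✓ → 134
parcel=T82: ✓ → 130
parcel=T34: ✓ → 690
parcel=T64: ✓ → 2480
width_cm_sum = 4527 + 4275 + 3683 + 431 + 163 + 1064 + 4887 + 730 + 2131 + 134 + 130 + 690 + 2480 = 25325
—
[economy_avg: service IN ('economy', 'freight') AND length_cm < 74]
parcel=T49: ✗
parcel=T89: ✗
parcel=T93: ✗
parcel=T35: ✗
parcel=T29: ✗
parcel=T51: ✗
parcel=T76: ✗
parcel=T86: ✗
parcel=T50: ✓ → 730
parcel=T70: ✗
parcel=T18: ✓ → 134
parcel=T82: ✗
parcel=T34: ✗
parcel=T64: ✗
economy_avg = (730 + 134) / 2 = 432

width_cm_sum=25325, economy_avg=432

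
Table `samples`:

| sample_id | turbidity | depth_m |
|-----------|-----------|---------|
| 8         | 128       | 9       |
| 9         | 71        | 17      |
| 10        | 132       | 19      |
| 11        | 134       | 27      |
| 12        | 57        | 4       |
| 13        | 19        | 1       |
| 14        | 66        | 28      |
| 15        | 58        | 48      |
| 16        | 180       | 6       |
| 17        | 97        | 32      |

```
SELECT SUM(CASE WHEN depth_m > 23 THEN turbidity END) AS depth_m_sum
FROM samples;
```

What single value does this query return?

355

sample_id=8: ✗
sample_id=9: ✗
sample_id=10: ✗
sample_id=11: ✓ → 134
sample_id=12: ✗
sample_id=13: ✗
sample_id=14: ✓ → 66
sample_id=15: ✓ → 58
sample_id=16: ✗
sample_id=17: ✓ → 97
depth_m_sum = 134 + 66 + 58 + 97 = 355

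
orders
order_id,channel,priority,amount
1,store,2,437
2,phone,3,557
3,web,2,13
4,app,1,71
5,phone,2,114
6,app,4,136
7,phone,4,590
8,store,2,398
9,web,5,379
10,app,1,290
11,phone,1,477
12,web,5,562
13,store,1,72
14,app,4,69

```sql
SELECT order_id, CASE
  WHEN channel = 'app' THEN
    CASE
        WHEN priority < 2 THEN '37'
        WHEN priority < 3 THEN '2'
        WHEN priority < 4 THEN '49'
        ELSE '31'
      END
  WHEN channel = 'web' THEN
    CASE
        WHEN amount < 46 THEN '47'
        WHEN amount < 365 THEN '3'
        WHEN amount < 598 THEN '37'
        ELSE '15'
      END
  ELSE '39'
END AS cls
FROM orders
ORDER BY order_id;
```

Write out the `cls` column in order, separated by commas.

39, 39, 47, 37, 39, 31, 39, 39, 37, 37, 39, 37, 39, 31

order_id=1: channel='store' → outer ELSE → 39
order_id=2: channel='phone' → outer ELSE → 39
order_id=3: channel='web' → inner[amount < 46] → 47
order_id=4: channel='app' → inner[priority < 2] → 37
order_id=5: channel='phone' → outer ELSE → 39
order_id=6: channel='app' → inner[ELSE] → 31
order_id=7: channel='phone' → outer ELSE → 39
order_id=8: channel='store' → outer ELSE → 39
order_id=9: channel='web' → inner[amount < 598] → 37
order_id=10: channel='app' → inner[priority < 2] → 37
order_id=11: channel='phone' → outer ELSE → 39
order_id=12: channel='web' → inner[amount < 598] → 37
order_id=13: channel='store' → outer ELSE → 39
order_id=14: channel='app' → inner[ELSE] → 31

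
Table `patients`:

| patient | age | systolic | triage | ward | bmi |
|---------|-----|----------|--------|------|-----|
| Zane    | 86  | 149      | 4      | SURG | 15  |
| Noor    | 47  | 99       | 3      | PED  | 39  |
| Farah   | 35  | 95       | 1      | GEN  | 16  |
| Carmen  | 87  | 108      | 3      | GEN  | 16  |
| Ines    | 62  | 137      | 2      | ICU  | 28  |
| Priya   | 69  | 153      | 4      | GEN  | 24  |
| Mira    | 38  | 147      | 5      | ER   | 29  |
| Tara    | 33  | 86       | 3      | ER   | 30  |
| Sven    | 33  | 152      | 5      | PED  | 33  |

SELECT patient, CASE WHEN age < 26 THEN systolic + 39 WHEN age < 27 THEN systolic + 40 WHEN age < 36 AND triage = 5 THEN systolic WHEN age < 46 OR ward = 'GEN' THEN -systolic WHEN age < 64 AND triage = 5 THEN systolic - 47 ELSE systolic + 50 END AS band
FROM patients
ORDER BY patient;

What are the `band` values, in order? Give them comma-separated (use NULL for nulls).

-108, -95, 187, -147, 149, -153, 152, -86, 199

patient=Carmen: age < 46 OR ward = 'GEN' → -108
patient=Farah: age < 46 OR ward = 'GEN' → -95
patient=Ines: ELSE → 187
patient=Mira: age < 46 OR ward = 'GEN' → -147
patient=Noor: ELSE → 149
patient=Priya: age < 46 OR ward = 'GEN' → -153
patient=Sven: age < 36 AND triage = 5 → 152
patient=Tara: age < 46 OR ward = 'GEN' → -86
patient=Zane: ELSE → 199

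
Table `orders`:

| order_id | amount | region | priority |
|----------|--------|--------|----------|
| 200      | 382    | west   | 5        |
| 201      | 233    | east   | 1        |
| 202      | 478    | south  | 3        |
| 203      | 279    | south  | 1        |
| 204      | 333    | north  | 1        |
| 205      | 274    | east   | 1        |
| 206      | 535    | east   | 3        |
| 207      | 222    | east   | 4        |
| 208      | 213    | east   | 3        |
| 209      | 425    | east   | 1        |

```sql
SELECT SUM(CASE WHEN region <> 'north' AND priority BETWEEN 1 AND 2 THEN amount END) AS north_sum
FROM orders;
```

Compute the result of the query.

order_id=200: ✗
order_id=201: ✓ → 233
order_id=202: ✗
order_id=203: ✓ → 279
order_id=204: ✗
order_id=205: ✓ → 274
order_id=206: ✗
order_id=207: ✗
order_id=208: ✗
order_id=209: ✓ → 425
north_sum = 233 + 279 + 274 + 425 = 1211

1211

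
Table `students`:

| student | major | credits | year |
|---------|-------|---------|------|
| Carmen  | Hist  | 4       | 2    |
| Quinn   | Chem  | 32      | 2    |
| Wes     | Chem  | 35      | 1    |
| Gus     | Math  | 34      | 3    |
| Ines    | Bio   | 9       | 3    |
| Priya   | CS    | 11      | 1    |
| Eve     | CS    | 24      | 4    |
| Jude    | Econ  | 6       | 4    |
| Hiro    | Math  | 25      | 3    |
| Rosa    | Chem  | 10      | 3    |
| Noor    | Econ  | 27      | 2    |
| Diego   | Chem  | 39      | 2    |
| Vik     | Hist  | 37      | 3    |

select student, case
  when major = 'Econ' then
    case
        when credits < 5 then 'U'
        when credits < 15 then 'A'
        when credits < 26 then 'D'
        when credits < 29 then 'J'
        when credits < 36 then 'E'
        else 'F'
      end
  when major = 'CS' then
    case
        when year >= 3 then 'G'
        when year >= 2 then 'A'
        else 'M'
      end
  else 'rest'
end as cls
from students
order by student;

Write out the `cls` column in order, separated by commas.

student=Carmen: major='Hist' → outer ELSE → rest
student=Diego: major='Chem' → outer ELSE → rest
student=Eve: major='CS' → inner[year >= 3] → G
student=Gus: major='Math' → outer ELSE → rest
student=Hiro: major='Math' → outer ELSE → rest
student=Ines: major='Bio' → outer ELSE → rest
student=Jude: major='Econ' → inner[credits < 15] → A
student=Noor: major='Econ' → inner[credits < 29] → J
student=Priya: major='CS' → inner[ELSE] → M
student=Quinn: major='Chem' → outer ELSE → rest
student=Rosa: major='Chem' → outer ELSE → rest
student=Vik: major='Hist' → outer ELSE → rest
student=Wes: major='Chem' → outer ELSE → rest

rest, rest, G, rest, rest, rest, A, J, M, rest, rest, rest, rest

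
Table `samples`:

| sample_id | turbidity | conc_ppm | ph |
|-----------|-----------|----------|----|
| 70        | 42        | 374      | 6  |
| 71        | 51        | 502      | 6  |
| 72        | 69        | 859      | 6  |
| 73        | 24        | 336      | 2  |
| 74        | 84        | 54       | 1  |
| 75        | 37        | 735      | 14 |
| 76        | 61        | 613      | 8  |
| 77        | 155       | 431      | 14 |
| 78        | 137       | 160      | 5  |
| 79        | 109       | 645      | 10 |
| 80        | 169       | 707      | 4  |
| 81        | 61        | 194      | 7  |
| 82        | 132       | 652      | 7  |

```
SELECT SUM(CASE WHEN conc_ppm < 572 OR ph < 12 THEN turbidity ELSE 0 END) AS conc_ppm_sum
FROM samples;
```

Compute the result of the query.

1094

sample_id=70: ✓ → 42
sample_id=71: ✓ → 51
sample_id=72: ✓ → 69
sample_id=73: ✓ → 24
sample_id=74: ✓ → 84
sample_id=75: ✗
sample_id=76: ✓ → 61
sample_id=77: ✓ → 155
sample_id=78: ✓ → 137
sample_id=79: ✓ → 109
sample_id=80: ✓ → 169
sample_id=81: ✓ → 61
sample_id=82: ✓ → 132
conc_ppm_sum = 42 + 51 + 69 + 24 + 84 + 61 + 155 + 137 + 109 + 169 + 61 + 132 = 1094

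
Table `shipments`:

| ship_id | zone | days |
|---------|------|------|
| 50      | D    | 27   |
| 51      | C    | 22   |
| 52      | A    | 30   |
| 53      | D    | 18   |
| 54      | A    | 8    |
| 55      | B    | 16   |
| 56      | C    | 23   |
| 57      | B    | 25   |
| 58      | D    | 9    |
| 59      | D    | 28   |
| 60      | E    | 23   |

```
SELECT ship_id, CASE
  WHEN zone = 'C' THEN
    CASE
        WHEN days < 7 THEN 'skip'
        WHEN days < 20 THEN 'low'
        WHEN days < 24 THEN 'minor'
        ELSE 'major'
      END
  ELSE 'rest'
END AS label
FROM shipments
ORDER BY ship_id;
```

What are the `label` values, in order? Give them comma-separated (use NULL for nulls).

ship_id=50: zone='D' → outer ELSE → rest
ship_id=51: zone='C' → inner[days < 24] → minor
ship_id=52: zone='A' → outer ELSE → rest
ship_id=53: zone='D' → outer ELSE → rest
ship_id=54: zone='A' → outer ELSE → rest
ship_id=55: zone='B' → outer ELSE → rest
ship_id=56: zone='C' → inner[days < 24] → minor
ship_id=57: zone='B' → outer ELSE → rest
ship_id=58: zone='D' → outer ELSE → rest
ship_id=59: zone='D' → outer ELSE → rest
ship_id=60: zone='E' → outer ELSE → rest

rest, minor, rest, rest, rest, rest, minor, rest, rest, rest, rest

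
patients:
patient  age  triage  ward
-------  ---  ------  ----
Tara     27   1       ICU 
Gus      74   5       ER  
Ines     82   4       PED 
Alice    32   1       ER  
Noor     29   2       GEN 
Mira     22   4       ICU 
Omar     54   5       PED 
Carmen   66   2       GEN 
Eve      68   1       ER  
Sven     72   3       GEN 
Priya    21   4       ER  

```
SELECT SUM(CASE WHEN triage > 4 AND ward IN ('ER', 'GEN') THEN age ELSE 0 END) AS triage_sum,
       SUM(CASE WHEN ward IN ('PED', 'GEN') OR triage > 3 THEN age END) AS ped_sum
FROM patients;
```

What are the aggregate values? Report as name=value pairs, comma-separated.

[triage_sum: triage > 4 AND ward IN ('ER', 'GEN')]
patient=Tara: ✗
patient=Gus: ✓ → 74
patient=Ines: ✗
patient=Alice: ✗
patient=Noor: ✗
patient=Mira: ✗
patient=Omar: ✗
patient=Carmen: ✗
patient=Eve: ✗
patient=Sven: ✗
patient=Priya: ✗
triage_sum = 74
—
[ped_sum: ward IN ('PED', 'GEN') OR triage > 3]
patient=Tara: ✗
patient=Gus: ✓ → 74
patient=Ines: ✓ → 82
patient=Alice: ✗
patient=Noor: ✓ → 29
patient=Mira: ✓ → 22
patient=Omar: ✓ → 54
patient=Carmen: ✓ → 66
patient=Eve: ✗
patient=Sven: ✓ → 72
patient=Priya: ✓ → 21
ped_sum = 74 + 82 + 29 + 22 + 54 + 66 + 72 + 21 = 420

triage_sum=74, ped_sum=420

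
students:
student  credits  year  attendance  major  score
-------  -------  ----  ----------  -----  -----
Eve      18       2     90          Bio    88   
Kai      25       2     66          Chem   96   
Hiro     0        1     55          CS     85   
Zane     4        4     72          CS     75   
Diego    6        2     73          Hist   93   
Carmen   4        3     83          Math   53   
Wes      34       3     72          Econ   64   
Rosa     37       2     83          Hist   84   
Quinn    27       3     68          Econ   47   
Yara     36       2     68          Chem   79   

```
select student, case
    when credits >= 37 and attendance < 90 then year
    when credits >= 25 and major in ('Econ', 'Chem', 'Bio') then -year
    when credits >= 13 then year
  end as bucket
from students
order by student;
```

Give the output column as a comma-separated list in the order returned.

student=Carmen: (no match → NULL) → NULL
student=Diego: (no match → NULL) → NULL
student=Eve: credits >= 13 → 2
student=Hiro: (no match → NULL) → NULL
student=Kai: credits >= 25 and major in ('Econ', 'Chem', 'Bio') → -2
student=Quinn: credits >= 25 and major in ('Econ', 'Chem', 'Bio') → -3
student=Rosa: credits >= 37 and attendance < 90 → 2
student=Wes: credits >= 25 and major in ('Econ', 'Chem', 'Bio') → -3
student=Yara: credits >= 25 and major in ('Econ', 'Chem', 'Bio') → -2
student=Zane: (no match → NULL) → NULL

NULL, NULL, 2, NULL, -2, -3, 2, -3, -2, NULL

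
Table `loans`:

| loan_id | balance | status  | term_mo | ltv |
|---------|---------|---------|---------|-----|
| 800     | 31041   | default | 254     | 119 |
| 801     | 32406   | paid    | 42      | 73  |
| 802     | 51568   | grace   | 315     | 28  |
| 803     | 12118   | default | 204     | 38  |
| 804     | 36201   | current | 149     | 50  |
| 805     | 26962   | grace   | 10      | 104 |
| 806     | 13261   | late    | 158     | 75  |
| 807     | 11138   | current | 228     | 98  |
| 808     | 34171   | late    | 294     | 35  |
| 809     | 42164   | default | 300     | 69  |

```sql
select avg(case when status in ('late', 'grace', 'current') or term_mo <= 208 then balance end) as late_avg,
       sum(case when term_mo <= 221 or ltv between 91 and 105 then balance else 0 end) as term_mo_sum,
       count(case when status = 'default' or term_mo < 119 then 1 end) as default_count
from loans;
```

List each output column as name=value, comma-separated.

late_avg=27228.125, term_mo_sum=132086, default_count=5

[late_avg: status in ('late', 'grace', 'current') or term_mo <= 208]
loan_id=800: ✗
loan_id=801: ✓ → 32406
loan_id=802: ✓ → 51568
loan_id=803: ✓ → 12118
loan_id=804: ✓ → 36201
loan_id=805: ✓ → 26962
loan_id=806: ✓ → 13261
loan_id=807: ✓ → 11138
loan_id=808: ✓ → 34171
loan_id=809: ✗
late_avg = (32406 + 51568 + 12118 + 36201 + 26962 + 13261 + 11138 + 34171) / 8 = 27228.125
—
[term_mo_sum: term_mo <= 221 or ltv between 91 and 105]
loan_id=800: ✗
loan_id=801: ✓ → 32406
loan_id=802: ✗
loan_id=803: ✓ → 12118
loan_id=804: ✓ → 36201
loan_id=805: ✓ → 26962
loan_id=806: ✓ → 13261
loan_id=807: ✓ → 11138
loan_id=808: ✗
loan_id=809: ✗
term_mo_sum = 32406 + 12118 + 36201 + 26962 + 13261 + 11138 = 132086
—
[default_count: status = 'default' or term_mo < 119]
loan_id=800: ✓ → 1
loan_id=801: ✓ → 1
loan_id=802: ✗
loan_id=803: ✓ → 1
loan_id=804: ✗
loan_id=805: ✓ → 1
loan_id=806: ✗
loan_id=807: ✗
loan_id=808: ✗
loan_id=809: ✓ → 1
default_count = COUNT(1, 1, 1, 1, 1) = 5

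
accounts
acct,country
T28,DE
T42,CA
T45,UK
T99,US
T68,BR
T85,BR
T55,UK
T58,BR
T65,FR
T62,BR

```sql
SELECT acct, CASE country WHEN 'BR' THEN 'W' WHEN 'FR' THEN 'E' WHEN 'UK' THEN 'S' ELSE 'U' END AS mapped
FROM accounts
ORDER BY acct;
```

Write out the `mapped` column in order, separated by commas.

acct=T28: ELSE → U
acct=T42: ELSE → U
acct=T45: country='UK' → S
acct=T55: country='UK' → S
acct=T58: country='BR' → W
acct=T62: country='BR' → W
acct=T65: country='FR' → E
acct=T68: country='BR' → W
acct=T85: country='BR' → W
acct=T99: ELSE → U

U, U, S, S, W, W, E, W, W, U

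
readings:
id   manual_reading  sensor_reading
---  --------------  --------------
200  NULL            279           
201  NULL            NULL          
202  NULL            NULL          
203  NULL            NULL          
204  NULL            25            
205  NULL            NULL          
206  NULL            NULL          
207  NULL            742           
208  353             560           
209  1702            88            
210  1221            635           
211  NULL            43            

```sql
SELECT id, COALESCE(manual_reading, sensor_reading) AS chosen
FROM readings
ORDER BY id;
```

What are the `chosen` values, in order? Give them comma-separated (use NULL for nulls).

279, NULL, NULL, NULL, 25, NULL, NULL, 742, 353, 1702, 1221, 43

id=200: manual_reading=NULL, sensor_reading=279 → 279
id=201: manual_reading=NULL, sensor_reading=NULL (all NULL) → NULL
id=202: manual_reading=NULL, sensor_reading=NULL (all NULL) → NULL
id=203: manual_reading=NULL, sensor_reading=NULL (all NULL) → NULL
id=204: manual_reading=NULL, sensor_reading=25 → 25
id=205: manual_reading=NULL, sensor_reading=NULL (all NULL) → NULL
id=206: manual_reading=NULL, sensor_reading=NULL (all NULL) → NULL
id=207: manual_reading=NULL, sensor_reading=742 → 742
id=208: manual_reading=353 → 353
id=209: manual_reading=1702 → 1702
id=210: manual_reading=1221 → 1221
id=211: manual_reading=NULL, sensor_reading=43 → 43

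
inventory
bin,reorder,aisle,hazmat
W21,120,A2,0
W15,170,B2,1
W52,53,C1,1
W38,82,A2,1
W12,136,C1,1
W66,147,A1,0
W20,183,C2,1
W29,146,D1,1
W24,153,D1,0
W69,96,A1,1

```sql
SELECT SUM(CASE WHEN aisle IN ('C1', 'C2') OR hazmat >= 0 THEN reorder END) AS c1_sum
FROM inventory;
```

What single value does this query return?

1286

bin=W21: ✓ → 120
bin=W15: ✓ → 170
bin=W52: ✓ → 53
bin=W38: ✓ → 82
bin=W12: ✓ → 136
bin=W66: ✓ → 147
bin=W20: ✓ → 183
bin=W29: ✓ → 146
bin=W24: ✓ → 153
bin=W69: ✓ → 96
c1_sum = 120 + 170 + 53 + 82 + 136 + 147 + 183 + 146 + 153 + 96 = 1286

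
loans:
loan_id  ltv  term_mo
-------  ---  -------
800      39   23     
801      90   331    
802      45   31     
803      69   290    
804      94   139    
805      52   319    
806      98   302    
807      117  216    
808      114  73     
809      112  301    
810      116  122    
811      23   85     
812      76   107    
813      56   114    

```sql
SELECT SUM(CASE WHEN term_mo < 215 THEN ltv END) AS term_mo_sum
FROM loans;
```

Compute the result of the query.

loan_id=800: ✓ → 39
loan_id=801: ✗
loan_id=802: ✓ → 45
loan_id=803: ✗
loan_id=804: ✓ → 94
loan_id=805: ✗
loan_id=806: ✗
loan_id=807: ✗
loan_id=808: ✓ → 114
loan_id=809: ✗
loan_id=810: ✓ → 116
loan_id=811: ✓ → 23
loan_id=812: ✓ → 76
loan_id=813: ✓ → 56
term_mo_sum = 39 + 45 + 94 + 114 + 116 + 23 + 76 + 56 = 563

563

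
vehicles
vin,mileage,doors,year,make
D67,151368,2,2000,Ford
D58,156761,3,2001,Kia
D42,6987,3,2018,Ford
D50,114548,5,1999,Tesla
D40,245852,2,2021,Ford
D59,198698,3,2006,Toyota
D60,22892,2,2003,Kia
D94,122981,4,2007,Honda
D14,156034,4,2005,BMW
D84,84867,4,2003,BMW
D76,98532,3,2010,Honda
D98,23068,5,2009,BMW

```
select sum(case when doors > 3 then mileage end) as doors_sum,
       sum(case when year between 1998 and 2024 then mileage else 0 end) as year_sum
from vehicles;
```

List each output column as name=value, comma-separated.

doors_sum=501498, year_sum=1382588

[doors_sum: doors > 3]
vin=D67: ✗
vin=D58: ✗
vin=D42: ✗
vin=D50: ✓ → 114548
vin=D40: ✗
vin=D59: ✗
vin=D60: ✗
vin=D94: ✓ → 122981
vin=D14: ✓ → 156034
vin=D84: ✓ → 84867
vin=D76: ✗
vin=D98: ✓ → 23068
doors_sum = 114548 + 122981 + 156034 + 84867 + 23068 = 501498
—
[year_sum: year between 1998 and 2024]
vin=D67: ✓ → 151368
vin=D58: ✓ → 156761
vin=D42: ✓ → 6987
vin=D50: ✓ → 114548
vin=D40: ✓ → 245852
vin=D59: ✓ → 198698
vin=D60: ✓ → 22892
vin=D94: ✓ → 122981
vin=D14: ✓ → 156034
vin=D84: ✓ → 84867
vin=D76: ✓ → 98532
vin=D98: ✓ → 23068
year_sum = 151368 + 156761 + 6987 + 114548 + 245852 + 198698 + 22892 + 122981 + 156034 + 84867 + 98532 + 23068 = 1382588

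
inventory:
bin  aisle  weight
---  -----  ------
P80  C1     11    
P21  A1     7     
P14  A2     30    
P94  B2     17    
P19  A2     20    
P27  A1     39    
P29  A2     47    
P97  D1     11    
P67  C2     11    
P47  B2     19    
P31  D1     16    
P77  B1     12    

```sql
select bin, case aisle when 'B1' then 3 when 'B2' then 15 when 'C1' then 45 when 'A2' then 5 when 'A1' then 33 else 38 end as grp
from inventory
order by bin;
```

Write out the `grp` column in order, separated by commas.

5, 5, 33, 33, 5, 38, 15, 38, 3, 45, 15, 38

bin=P14: aisle='A2' → 5
bin=P19: aisle='A2' → 5
bin=P21: aisle='A1' → 33
bin=P27: aisle='A1' → 33
bin=P29: aisle='A2' → 5
bin=P31: ELSE → 38
bin=P47: aisle='B2' → 15
bin=P67: ELSE → 38
bin=P77: aisle='B1' → 3
bin=P80: aisle='C1' → 45
bin=P94: aisle='B2' → 15
bin=P97: ELSE → 38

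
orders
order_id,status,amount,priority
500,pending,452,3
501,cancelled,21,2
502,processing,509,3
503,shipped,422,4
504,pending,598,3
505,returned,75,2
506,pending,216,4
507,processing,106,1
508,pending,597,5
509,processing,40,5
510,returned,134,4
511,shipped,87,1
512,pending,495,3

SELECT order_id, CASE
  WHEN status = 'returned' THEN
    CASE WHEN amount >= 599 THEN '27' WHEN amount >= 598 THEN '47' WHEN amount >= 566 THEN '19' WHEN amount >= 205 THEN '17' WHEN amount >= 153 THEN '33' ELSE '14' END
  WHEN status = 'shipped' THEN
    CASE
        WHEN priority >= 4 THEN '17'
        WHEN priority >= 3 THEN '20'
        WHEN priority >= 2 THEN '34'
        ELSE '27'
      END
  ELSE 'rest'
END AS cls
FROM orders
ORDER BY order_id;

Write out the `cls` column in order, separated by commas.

order_id=500: status='pending' → outer ELSE → rest
order_id=501: status='cancelled' → outer ELSE → rest
order_id=502: status='processing' → outer ELSE → rest
order_id=503: status='shipped' → inner[priority >= 4] → 17
order_id=504: status='pending' → outer ELSE → rest
order_id=505: status='returned' → inner[ELSE] → 14
order_id=506: status='pending' → outer ELSE → rest
order_id=507: status='processing' → outer ELSE → rest
order_id=508: status='pending' → outer ELSE → rest
order_id=509: status='processing' → outer ELSE → rest
order_id=510: status='returned' → inner[ELSE] → 14
order_id=511: status='shipped' → inner[ELSE] → 27
order_id=512: status='pending' → outer ELSE → rest

rest, rest, rest, 17, rest, 14, rest, rest, rest, rest, 14, 27, rest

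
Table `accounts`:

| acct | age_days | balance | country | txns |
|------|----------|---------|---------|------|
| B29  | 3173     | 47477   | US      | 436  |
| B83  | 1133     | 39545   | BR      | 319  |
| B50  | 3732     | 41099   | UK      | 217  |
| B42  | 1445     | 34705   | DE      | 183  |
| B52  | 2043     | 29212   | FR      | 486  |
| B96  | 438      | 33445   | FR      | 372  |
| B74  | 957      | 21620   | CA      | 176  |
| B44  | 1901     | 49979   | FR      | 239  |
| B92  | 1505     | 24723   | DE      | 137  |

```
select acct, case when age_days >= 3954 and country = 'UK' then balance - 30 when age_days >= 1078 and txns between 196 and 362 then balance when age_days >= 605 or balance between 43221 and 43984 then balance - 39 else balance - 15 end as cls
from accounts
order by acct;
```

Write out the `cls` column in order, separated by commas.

acct=B29: age_days >= 605 or balance between 43221 and 43984 → 47438
acct=B42: age_days >= 605 or balance between 43221 and 43984 → 34666
acct=B44: age_days >= 1078 and txns between 196 and 362 → 49979
acct=B50: age_days >= 1078 and txns between 196 and 362 → 41099
acct=B52: age_days >= 605 or balance between 43221 and 43984 → 29173
acct=B74: age_days >= 605 or balance between 43221 and 43984 → 21581
acct=B83: age_days >= 1078 and txns between 196 and 362 → 39545
acct=B92: age_days >= 605 or balance between 43221 and 43984 → 24684
acct=B96: ELSE → 33430

47438, 34666, 49979, 41099, 29173, 21581, 39545, 24684, 33430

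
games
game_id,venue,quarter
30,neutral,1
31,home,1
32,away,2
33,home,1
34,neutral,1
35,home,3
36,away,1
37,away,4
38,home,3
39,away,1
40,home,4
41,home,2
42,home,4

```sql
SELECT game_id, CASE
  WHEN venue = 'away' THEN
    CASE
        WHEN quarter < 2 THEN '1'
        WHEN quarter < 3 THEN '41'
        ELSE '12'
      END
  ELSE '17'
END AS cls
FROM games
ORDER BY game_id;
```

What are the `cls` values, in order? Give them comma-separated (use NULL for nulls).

17, 17, 41, 17, 17, 17, 1, 12, 17, 1, 17, 17, 17

game_id=30: venue='neutral' → outer ELSE → 17
game_id=31: venue='home' → outer ELSE → 17
game_id=32: venue='away' → inner[quarter < 3] → 41
game_id=33: venue='home' → outer ELSE → 17
game_id=34: venue='neutral' → outer ELSE → 17
game_id=35: venue='home' → outer ELSE → 17
game_id=36: venue='away' → inner[quarter < 2] → 1
game_id=37: venue='away' → inner[ELSE] → 12
game_id=38: venue='home' → outer ELSE → 17
game_id=39: venue='away' → inner[quarter < 2] → 1
game_id=40: venue='home' → outer ELSE → 17
game_id=41: venue='home' → outer ELSE → 17
game_id=42: venue='home' → outer ELSE → 17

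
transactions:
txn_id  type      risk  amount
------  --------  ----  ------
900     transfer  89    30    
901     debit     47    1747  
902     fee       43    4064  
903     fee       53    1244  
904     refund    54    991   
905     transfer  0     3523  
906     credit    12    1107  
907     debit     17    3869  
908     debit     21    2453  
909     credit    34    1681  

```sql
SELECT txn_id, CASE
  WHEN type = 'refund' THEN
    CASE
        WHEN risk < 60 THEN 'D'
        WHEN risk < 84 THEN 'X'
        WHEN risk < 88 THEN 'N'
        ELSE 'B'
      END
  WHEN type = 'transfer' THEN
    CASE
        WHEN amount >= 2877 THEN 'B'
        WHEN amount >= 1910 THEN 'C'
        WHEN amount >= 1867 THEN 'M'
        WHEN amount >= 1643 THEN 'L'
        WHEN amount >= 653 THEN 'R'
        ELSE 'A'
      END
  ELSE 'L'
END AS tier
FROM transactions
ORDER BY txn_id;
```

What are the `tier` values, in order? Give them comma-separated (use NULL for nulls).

A, L, L, L, D, B, L, L, L, L

txn_id=900: type='transfer' → inner[ELSE] → A
txn_id=901: type='debit' → outer ELSE → L
txn_id=902: type='fee' → outer ELSE → L
txn_id=903: type='fee' → outer ELSE → L
txn_id=904: type='refund' → inner[risk < 60] → D
txn_id=905: type='transfer' → inner[amount >= 2877] → B
txn_id=906: type='credit' → outer ELSE → L
txn_id=907: type='debit' → outer ELSE → L
txn_id=908: type='debit' → outer ELSE → L
txn_id=909: type='credit' → outer ELSE → L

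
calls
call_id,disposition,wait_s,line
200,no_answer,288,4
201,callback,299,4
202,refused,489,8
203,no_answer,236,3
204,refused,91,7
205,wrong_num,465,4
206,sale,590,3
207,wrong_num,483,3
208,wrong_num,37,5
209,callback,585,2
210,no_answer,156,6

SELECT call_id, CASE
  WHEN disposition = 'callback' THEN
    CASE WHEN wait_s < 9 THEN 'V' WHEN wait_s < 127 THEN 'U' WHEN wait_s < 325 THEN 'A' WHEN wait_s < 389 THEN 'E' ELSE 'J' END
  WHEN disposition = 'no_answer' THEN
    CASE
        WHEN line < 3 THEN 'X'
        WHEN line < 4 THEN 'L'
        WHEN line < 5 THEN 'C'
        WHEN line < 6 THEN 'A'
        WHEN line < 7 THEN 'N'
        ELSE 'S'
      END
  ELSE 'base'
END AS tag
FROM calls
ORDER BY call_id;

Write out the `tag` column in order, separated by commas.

call_id=200: disposition='no_answer' → inner[line < 5] → C
call_id=201: disposition='callback' → inner[wait_s < 325] → A
call_id=202: disposition='refused' → outer ELSE → base
call_id=203: disposition='no_answer' → inner[line < 4] → L
call_id=204: disposition='refused' → outer ELSE → base
call_id=205: disposition='wrong_num' → outer ELSE → base
call_id=206: disposition='sale' → outer ELSE → base
call_id=207: disposition='wrong_num' → outer ELSE → base
call_id=208: disposition='wrong_num' → outer ELSE → base
call_id=209: disposition='callback' → inner[ELSE] → J
call_id=210: disposition='no_answer' → inner[line < 7] → N

C, A, base, L, base, base, base, base, base, J, N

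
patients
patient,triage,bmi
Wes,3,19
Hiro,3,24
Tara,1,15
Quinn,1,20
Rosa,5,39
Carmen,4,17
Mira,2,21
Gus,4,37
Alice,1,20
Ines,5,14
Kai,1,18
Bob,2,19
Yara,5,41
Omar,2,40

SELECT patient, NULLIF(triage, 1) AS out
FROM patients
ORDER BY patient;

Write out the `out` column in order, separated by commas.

patient=Alice: triage=1 vs 1: equal → NULL
patient=Bob: triage=2 vs 1: differ → 2
patient=Carmen: triage=4 vs 1: differ → 4
patient=Gus: triage=4 vs 1: differ → 4
patient=Hiro: triage=3 vs 1: differ → 3
patient=Ines: triage=5 vs 1: differ → 5
patient=Kai: triage=1 vs 1: equal → NULL
patient=Mira: triage=2 vs 1: differ → 2
patient=Omar: triage=2 vs 1: differ → 2
patient=Quinn: triage=1 vs 1: equal → NULL
patient=Rosa: triage=5 vs 1: differ → 5
patient=Tara: triage=1 vs 1: equal → NULL
patient=Wes: triage=3 vs 1: differ → 3
patient=Yara: triage=5 vs 1: differ → 5

NULL, 2, 4, 4, 3, 5, NULL, 2, 2, NULL, 5, NULL, 3, 5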